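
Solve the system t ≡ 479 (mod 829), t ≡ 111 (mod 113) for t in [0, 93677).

829⁻¹ mod 113: 829·3 ≡ 1 (mod 113), so 829⁻¹ ≡ 3.
t = 479 + 829·((111 − 479)·3 mod 113) = 479 + 829·26 = 22033.

22033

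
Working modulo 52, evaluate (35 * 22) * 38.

36

35 * 22 = 770 ≡ 42 (mod 52)
42 * 38 = 1596 ≡ 36 (mod 52)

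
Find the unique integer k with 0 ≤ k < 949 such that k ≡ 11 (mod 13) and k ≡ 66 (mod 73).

869

13⁻¹ mod 73: 13*45 ≡ 1 (mod 73), so 13⁻¹ ≡ 45.
k = 11 + 13*((66 − 11)*45 mod 73) = 11 + 13*66 = 869.
Check: 869 mod 13 = 11, 869 mod 73 = 66. ✓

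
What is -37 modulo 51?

-37 = -1*51 + 14, so -37 ≡ 14 (mod 51).

14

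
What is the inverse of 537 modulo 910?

283

Run the extended Euclidean algorithm:
910 = 1*537 + 373
537 = 1*373 + 164
373 = 2*164 + 45
164 = 3*45 + 29
45 = 1*29 + 16
29 = 1*16 + 13
16 = 1*13 + 3
13 = 4*3 + 1
3 = 3*1 + 0
gcd(537, 910) = 1, so the inverse exists.
Back-substitute for 1:
1 = 1*13 − 4*3
  = −4*16 + 5*13
  = 5*29 − 9*16
  = −9*45 + 14*29
  = 14*164 − 51*45
  = −51*373 + 116*164
  = 116*537 − 167*373
  = −167*910 + 283*537
So 537⁻¹ ≡ 283 (mod 910).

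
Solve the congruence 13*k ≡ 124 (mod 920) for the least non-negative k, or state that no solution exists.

788

gcd(13, 920) = 1, so a unique solution mod 920 exists.
13⁻¹ ≡ 637 (mod 920).
k ≡ 637*124 ≡ 788 (mod 920).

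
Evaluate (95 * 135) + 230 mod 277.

95 * 135 = 12825 ≡ 83 (mod 277)
83 + 230 = 313 ≡ 36 (mod 277)

36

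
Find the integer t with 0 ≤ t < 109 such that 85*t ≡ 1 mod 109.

59

Run the extended Euclidean algorithm:
109 = 1*85 + 24
85 = 3*24 + 13
24 = 1*13 + 11
13 = 1*11 + 2
11 = 5*2 + 1
2 = 2*1 + 0
gcd(85, 109) = 1, so the inverse exists.
Back-substitute for 1:
1 = 1*11 − 5*2
  = −5*13 + 6*11
  = 6*24 − 11*13
  = −11*85 + 39*24
  = 39*109 − 50*85
So 85⁻¹ ≡ −50 ≡ 59 (mod 109).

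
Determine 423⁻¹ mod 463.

81

463 = 1*423 + 40
423 = 10*40 + 23
40 = 1*23 + 17
23 = 1*17 + 6
17 = 2*6 + 5
6 = 1*5 + 1
5 = 5*1 + 0
gcd(423, 463) = 1, so the inverse exists.
Bézout: 1 = −74*463 + 81*423.
So 423⁻¹ ≡ 81 (mod 463).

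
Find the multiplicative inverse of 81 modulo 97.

6

Apply the Euclidean algorithm and back-substitute:
97 = 1·81 + 16
81 = 5·16 + 1
16 = 16·1 + 0
gcd(81, 97) = 1, so the inverse exists.
Bézout: 1 = −5·97 + 6·81.
So 81⁻¹ ≡ 6 (mod 97).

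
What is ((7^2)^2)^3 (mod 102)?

13

(7)^2 ≡ 49 (mod 102)
(49)^2 ≡ 55 (mod 102)
(55)^3 ≡ 13 (mod 102)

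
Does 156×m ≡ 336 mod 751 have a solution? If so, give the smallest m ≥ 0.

291

gcd(156, 751) = 1, so a unique solution mod 751 exists.
156⁻¹ ≡ 544 (mod 751).
m ≡ 544×336 ≡ 291 (mod 751).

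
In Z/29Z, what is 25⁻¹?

7

29 = 1·25 + 4
25 = 6·4 + 1
4 = 4·1 + 0
gcd(25, 29) = 1, so the inverse exists.
Back-substitute for 1:
1 = 1·25 − 6·4
  = −6·29 + 7·25
So 25⁻¹ ≡ 7 (mod 29).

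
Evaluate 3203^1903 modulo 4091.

1796

Using repeated squaring:
3203^1 ≡ 3203 (mod 4091)
3203^2 ≡ 3203^2 = 10259209 ≡ 3072 (mod 4091)
3203^4 ≡ 3072^2 = 9437184 ≡ 3338 (mod 4091)
3203^8 ≡ 3338^2 = 11142244 ≡ 2451 (mod 4091)
3203^16 ≡ 2451^2 = 6007401 ≡ 1813 (mod 4091)
3203^32 ≡ 1813^2 = 3286969 ≡ 1896 (mod 4091)
3203^64 ≡ 1896^2 = 3594816 ≡ 2918 (mod 4091)
3203^128 ≡ 2918^2 = 8514724 ≡ 1353 (mod 4091)
3203^256 ≡ 1353^2 = 1830609 ≡ 1932 (mod 4091)
3203^512 ≡ 1932^2 = 3732624 ≡ 1632 (mod 4091)
3203^1024 ≡ 1632^2 = 2663424 ≡ 183 (mod 4091)
3203^1903 = 3203^1024 · 3203^512 · 3203^256 · 3203^64 · 3203^32 · 3203^8 · 3203^4 · 3203^2 · 3203^1 ≡ 183 · 1632 · 1932 · 2918 · 1896 · 2451 · 3338 · 3072 · 3203 (mod 4091).
Accumulate the product:
183 · 1632 = 298656 ≡ 13
13 · 1932 = 25116 ≡ 570
570 · 2918 = 1663260 ≡ 2314
2314 · 1896 = 4387344 ≡ 1792
1792 · 2451 = 4392192 ≡ 2549
2549 · 3338 = 8508562 ≡ 3373
3373 · 3072 = 10361856 ≡ 3444
3444 · 3203 = 11031132 ≡ 1796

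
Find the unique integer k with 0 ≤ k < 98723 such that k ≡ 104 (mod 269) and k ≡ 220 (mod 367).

62243

269⁻¹ mod 367: 269×176 ≡ 1 (mod 367), so 269⁻¹ ≡ 176.
k = 104 + 269×((220 − 104)×176 mod 367) = 104 + 269×231 = 62243.
Check: 62243 mod 269 = 104, 62243 mod 367 = 220. ✓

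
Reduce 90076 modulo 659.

90076 = 136*659 + 452, so 90076 ≡ 452 (mod 659).

452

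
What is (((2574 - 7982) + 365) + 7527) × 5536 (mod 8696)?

3048

2574 - 7982 = -5408 ≡ 3288 (mod 8696)
3288 + 365 = 3653
3653 + 7527 = 11180 ≡ 2484 (mod 8696)
2484 × 5536 = 13751424 ≡ 3048 (mod 8696)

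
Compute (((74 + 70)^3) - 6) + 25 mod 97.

52

74 + 70 = 144 ≡ 47 (mod 97)
(47)^3 ≡ 33 (mod 97)
33 - 6 = 27
27 + 25 = 52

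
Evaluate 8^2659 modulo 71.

9

2659 in binary is 101001100011, i.e. 2659 = 2048 + 512 + 64 + 32 + 2 + 1.
8^1 ≡ 8 (mod 71)
8^2 ≡ 8^2 = 64 (mod 71)
8^4 ≡ 64^2 = 4096 ≡ 49 (mod 71)
8^8 ≡ 49^2 = 2401 ≡ 58 (mod 71)
8^16 ≡ 58^2 = 3364 ≡ 27 (mod 71)
8^32 ≡ 27^2 = 729 ≡ 19 (mod 71)
8^64 ≡ 19^2 = 361 ≡ 6 (mod 71)
8^128 ≡ 6^2 = 36 (mod 71)
8^256 ≡ 36^2 = 1296 ≡ 18 (mod 71)
8^512 ≡ 18^2 = 324 ≡ 40 (mod 71)
8^1024 ≡ 40^2 = 1600 ≡ 38 (mod 71)
8^2048 ≡ 38^2 = 1444 ≡ 24 (mod 71)
8^2659 = 8^2048 × 8^512 × 8^64 × 8^32 × 8^2 × 8^1 ≡ 24 × 40 × 6 × 19 × 64 × 8 (mod 71).
Accumulate the product:
24 × 40 = 960 ≡ 37
37 × 6 = 222 ≡ 9
9 × 19 = 171 ≡ 29
29 × 64 = 1856 ≡ 10
10 × 8 = 80 ≡ 9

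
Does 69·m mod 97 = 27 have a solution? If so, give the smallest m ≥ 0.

gcd(69, 97) = 1, so a unique solution mod 97 exists.
69⁻¹ ≡ 45 (mod 97).
m ≡ 45·27 ≡ 51 (mod 97).

51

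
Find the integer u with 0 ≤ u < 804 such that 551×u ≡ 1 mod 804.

By the extended Euclidean algorithm:
804 = 1*551 + 253
551 = 2*253 + 45
253 = 5*45 + 28
45 = 1*28 + 17
28 = 1*17 + 11
17 = 1*11 + 6
11 = 1*6 + 5
6 = 1*5 + 1
5 = 5*1 + 0
gcd(551, 804) = 1, so the inverse exists.
Back-substitute for 1:
1 = 1*6 − 1*5
  = −1*11 + 2*6
  = 2*17 − 3*11
  = −3*28 + 5*17
  = 5*45 − 8*28
  = −8*253 + 45*45
  = 45*551 − 98*253
  = −98*804 + 143*551
So 551⁻¹ ≡ 143 (mod 804).

143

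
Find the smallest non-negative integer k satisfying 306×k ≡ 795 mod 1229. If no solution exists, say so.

593

gcd(306, 1229) = 1, so a unique solution mod 1229 exists.
306⁻¹ ≡ 245 (mod 1229).
k ≡ 245×795 ≡ 593 (mod 1229).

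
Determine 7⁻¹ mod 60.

Apply the Euclidean algorithm and back-substitute:
60 = 8*7 + 4
7 = 1*4 + 3
4 = 1*3 + 1
3 = 3*1 + 0
gcd(7, 60) = 1, so the inverse exists.
Back-substitute for 1:
1 = 1*4 − 1*3
  = −1*7 + 2*4
  = 2*60 − 17*7
So 7⁻¹ ≡ −17 ≡ 43 (mod 60).

43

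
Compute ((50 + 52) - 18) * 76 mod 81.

66

50 + 52 = 102 ≡ 21 (mod 81)
21 - 18 = 3
3 * 76 = 228 ≡ 66 (mod 81)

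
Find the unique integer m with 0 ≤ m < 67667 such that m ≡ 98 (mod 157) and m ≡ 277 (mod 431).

58031

157⁻¹ mod 431: 157·291 ≡ 1 (mod 431), so 157⁻¹ ≡ 291.
m = 98 + 157·((277 − 98)·291 mod 431) = 98 + 157·369 = 58031.
Check: 58031 mod 157 = 98, 58031 mod 431 = 277. ✓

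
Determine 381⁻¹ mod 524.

513

524 = 1*381 + 143
381 = 2*143 + 95
143 = 1*95 + 48
95 = 1*48 + 47
48 = 1*47 + 1
47 = 47*1 + 0
gcd(381, 524) = 1, so the inverse exists.
Back-substitute for 1:
1 = 1*48 − 1*47
  = −1*95 + 2*48
  = 2*143 − 3*95
  = −3*381 + 8*143
  = 8*524 − 11*381
So 381⁻¹ ≡ −11 ≡ 513 (mod 524).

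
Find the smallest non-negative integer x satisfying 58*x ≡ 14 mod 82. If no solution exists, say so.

37

gcd(58, 82) = 2, and 2 | 14, so solutions exist.
Divide through by 2: 29*x mod 41 = 7.
29⁻¹ ≡ 17 (mod 41).
x ≡ 17*7 ≡ 37 (mod 41).
The smallest non-negative solution is x = 37.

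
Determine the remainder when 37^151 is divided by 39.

By square-and-multiply:
151 in binary is 10010111, i.e. 151 = 128 + 16 + 4 + 2 + 1.
37^1 ≡ 37 (mod 39)
37^2 ≡ 37^2 = 1369 ≡ 4 (mod 39)
37^4 ≡ 4^2 = 16 (mod 39)
37^8 ≡ 16^2 = 256 ≡ 22 (mod 39)
37^16 ≡ 22^2 = 484 ≡ 16 (mod 39)
37^32 ≡ 16^2 = 256 ≡ 22 (mod 39)
37^64 ≡ 22^2 = 484 ≡ 16 (mod 39)
37^128 ≡ 16^2 = 256 ≡ 22 (mod 39)
37^151 = 37^128 · 37^16 · 37^4 · 37^2 · 37^1 ≡ 22 · 16 · 16 · 4 · 37 (mod 39).
Accumulate the product:
22 · 16 = 352 ≡ 1
1 · 16 = 16
16 · 4 = 64 ≡ 25
25 · 37 = 925 ≡ 28

28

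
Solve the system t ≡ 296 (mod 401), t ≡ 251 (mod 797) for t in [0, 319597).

312675

401⁻¹ mod 797: 401*638 ≡ 1 (mod 797), so 401⁻¹ ≡ 638.
t = 296 + 401*((251 − 296)*638 mod 797) = 296 + 401*779 = 312675.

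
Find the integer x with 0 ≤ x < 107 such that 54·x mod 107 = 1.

107 = 1·54 + 53
54 = 1·53 + 1
53 = 53·1 + 0
gcd(54, 107) = 1, so the inverse exists.
Back-substitute for 1:
1 = 1·54 − 1·53
  = −1·107 + 2·54
So 54⁻¹ ≡ 2 (mod 107).

2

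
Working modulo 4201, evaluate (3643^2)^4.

1751

(3643)^2 ≡ 490 (mod 4201)
(490)^4 ≡ 1751 (mod 4201)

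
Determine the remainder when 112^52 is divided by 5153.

1003

52 in binary is 110100, i.e. 52 = 32 + 16 + 4.
112^1 ≡ 112 (mod 5153)
112^2 ≡ 112^2 = 12544 ≡ 2238 (mod 5153)
112^4 ≡ 2238^2 = 5008644 ≡ 5081 (mod 5153)
112^8 ≡ 5081^2 = 25816561 ≡ 31 (mod 5153)
112^16 ≡ 31^2 = 961 (mod 5153)
112^32 ≡ 961^2 = 923521 ≡ 1134 (mod 5153)
112^52 = 112^32 · 112^16 · 112^4 ≡ 1134 · 961 · 5081 (mod 5153).
Accumulate the product:
1134 · 961 = 1089774 ≡ 2491
2491 · 5081 = 12656771 ≡ 1003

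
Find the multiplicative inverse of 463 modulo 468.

187

By the extended Euclidean algorithm:
468 = 1*463 + 5
463 = 92*5 + 3
5 = 1*3 + 2
3 = 1*2 + 1
2 = 2*1 + 0
gcd(463, 468) = 1, so the inverse exists.
Bézout: 1 = −185*468 + 187*463.
So 463⁻¹ ≡ 187 (mod 468).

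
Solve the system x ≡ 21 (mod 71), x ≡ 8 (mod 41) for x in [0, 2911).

2222

71⁻¹ mod 41: 71×26 ≡ 1 (mod 41), so 71⁻¹ ≡ 26.
x = 21 + 71×((8 − 21)×26 mod 41) = 21 + 71×31 = 2222.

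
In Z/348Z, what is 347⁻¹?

347

By the extended Euclidean algorithm:
348 = 1×347 + 1
347 = 347×1 + 0
gcd(347, 348) = 1, so the inverse exists.
Back-substitute for 1:
1 = 1×348 − 1×347
So 347⁻¹ ≡ −1 ≡ 347 (mod 348).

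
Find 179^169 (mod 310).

169 in binary is 10101001, i.e. 169 = 128 + 32 + 8 + 1.
179^1 ≡ 179 (mod 310)
179^2 ≡ 179^2 = 32041 ≡ 111 (mod 310)
179^4 ≡ 111^2 = 12321 ≡ 231 (mod 310)
179^8 ≡ 231^2 = 53361 ≡ 41 (mod 310)
179^16 ≡ 41^2 = 1681 ≡ 131 (mod 310)
179^32 ≡ 131^2 = 17161 ≡ 111 (mod 310)
179^64 ≡ 111^2 = 12321 ≡ 231 (mod 310)
179^128 ≡ 231^2 = 53361 ≡ 41 (mod 310)
179^169 = 179^128 * 179^32 * 179^8 * 179^1 ≡ 41 * 111 * 41 * 179 (mod 310).
Accumulate the product:
41 * 111 = 4551 ≡ 211
211 * 41 = 8651 ≡ 281
281 * 179 = 50299 ≡ 79

79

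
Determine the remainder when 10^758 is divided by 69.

16

By square-and-multiply:
758 in binary is 1011110110, i.e. 758 = 512 + 128 + 64 + 32 + 16 + 4 + 2.
10^1 ≡ 10 (mod 69)
10^2 ≡ 10^2 = 100 ≡ 31 (mod 69)
10^4 ≡ 31^2 = 961 ≡ 64 (mod 69)
10^8 ≡ 64^2 = 4096 ≡ 25 (mod 69)
10^16 ≡ 25^2 = 625 ≡ 4 (mod 69)
10^32 ≡ 4^2 = 16 (mod 69)
10^64 ≡ 16^2 = 256 ≡ 49 (mod 69)
10^128 ≡ 49^2 = 2401 ≡ 55 (mod 69)
10^256 ≡ 55^2 = 3025 ≡ 58 (mod 69)
10^512 ≡ 58^2 = 3364 ≡ 52 (mod 69)
10^758 = 10^512 · 10^128 · 10^64 · 10^32 · 10^16 · 10^4 · 10^2 ≡ 52 · 55 · 49 · 16 · 4 · 64 · 31 (mod 69).
Accumulate the product:
52 · 55 = 2860 ≡ 31
31 · 49 = 1519 ≡ 1
1 · 16 = 16
16 · 4 = 64
64 · 64 = 4096 ≡ 25
25 · 31 = 775 ≡ 16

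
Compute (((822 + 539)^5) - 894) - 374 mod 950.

822 + 539 = 1361 ≡ 411 (mod 950)
(411)^5 ≡ 901 (mod 950)
901 - 894 = 7
7 - 374 = -367 ≡ 583 (mod 950)

583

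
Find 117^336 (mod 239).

71

By square-and-multiply:
117^1 ≡ 117 (mod 239)
117^2 ≡ 117^2 = 13689 ≡ 66 (mod 239)
117^4 ≡ 66^2 = 4356 ≡ 54 (mod 239)
117^8 ≡ 54^2 = 2916 ≡ 48 (mod 239)
117^16 ≡ 48^2 = 2304 ≡ 153 (mod 239)
117^32 ≡ 153^2 = 23409 ≡ 226 (mod 239)
117^64 ≡ 226^2 = 51076 ≡ 169 (mod 239)
117^128 ≡ 169^2 = 28561 ≡ 120 (mod 239)
117^256 ≡ 120^2 = 14400 ≡ 60 (mod 239)
117^336 = 117^256 · 117^64 · 117^16 ≡ 60 · 169 · 153 (mod 239).
Accumulate the product:
60 · 169 = 10140 ≡ 102
102 · 153 = 15606 ≡ 71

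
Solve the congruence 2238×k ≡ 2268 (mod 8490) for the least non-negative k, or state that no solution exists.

gcd(2238, 8490) = 6, and 6 | 2268, so solutions exist.
Divide through by 6: 373×k = 378 (mod 1415).
373⁻¹ ≡ 827 (mod 1415).
k ≡ 827×378 ≡ 1306 (mod 1415).
The smallest non-negative solution is k = 1306.

1306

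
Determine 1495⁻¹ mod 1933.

By the extended Euclidean algorithm:
1933 = 1*1495 + 438
1495 = 3*438 + 181
438 = 2*181 + 76
181 = 2*76 + 29
76 = 2*29 + 18
29 = 1*18 + 11
18 = 1*11 + 7
11 = 1*7 + 4
7 = 1*4 + 3
4 = 1*3 + 1
3 = 3*1 + 0
gcd(1495, 1933) = 1, so the inverse exists.
Back-substitute for 1:
1 = 1*4 − 1*3
  = −1*7 + 2*4
  = 2*11 − 3*7
  = −3*18 + 5*11
  = 5*29 − 8*18
  = −8*76 + 21*29
  = 21*181 − 50*76
  = −50*438 + 121*181
  = 121*1495 − 413*438
  = −413*1933 + 534*1495
So 1495⁻¹ ≡ 534 (mod 1933).

534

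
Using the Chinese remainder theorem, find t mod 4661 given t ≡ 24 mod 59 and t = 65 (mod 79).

59⁻¹ mod 79: 59·75 ≡ 1 (mod 79), so 59⁻¹ ≡ 75.
t = 24 + 59·((65 − 24)·75 mod 79) = 24 + 59·73 = 4331.

4331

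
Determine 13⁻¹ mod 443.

409

443 = 34×13 + 1
13 = 13×1 + 0
gcd(13, 443) = 1, so the inverse exists.
Back-substitute for 1:
1 = 1×443 − 34×13
So 13⁻¹ ≡ −34 ≡ 409 (mod 443).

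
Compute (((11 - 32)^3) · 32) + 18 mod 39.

11 - 32 = -21 ≡ 18 (mod 39)
(18)^3 ≡ 21 (mod 39)
21 · 32 = 672 ≡ 9 (mod 39)
9 + 18 = 27

27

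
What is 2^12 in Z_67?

9

2^1 ≡ 2 (mod 67)
2^2 ≡ 2^2 = 4 (mod 67)
2^4 ≡ 4^2 = 16 (mod 67)
2^8 ≡ 16^2 = 256 ≡ 55 (mod 67)
2^12 = 2^8 · 2^4 ≡ 55 · 16 (mod 67).
55 · 16 = 880 ≡ 9 (mod 67).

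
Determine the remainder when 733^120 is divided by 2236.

120 in binary is 1111000, i.e. 120 = 64 + 32 + 16 + 8.
733^1 ≡ 733 (mod 2236)
733^2 ≡ 733^2 = 537289 ≡ 649 (mod 2236)
733^4 ≡ 649^2 = 421201 ≡ 833 (mod 2236)
733^8 ≡ 833^2 = 693889 ≡ 729 (mod 2236)
733^16 ≡ 729^2 = 531441 ≡ 1509 (mod 2236)
733^32 ≡ 1509^2 = 2277081 ≡ 833 (mod 2236)
733^64 ≡ 833^2 = 693889 ≡ 729 (mod 2236)
733^120 = 733^64 × 733^32 × 733^16 × 733^8 ≡ 729 × 833 × 1509 × 729 (mod 2236).
Accumulate the product:
729 × 833 = 607257 ≡ 1301
1301 × 1509 = 1963209 ≡ 1
1 × 729 = 729

729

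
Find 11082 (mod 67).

27

11082 = 165·67 + 27, so 11082 ≡ 27 (mod 67).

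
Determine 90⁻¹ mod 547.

By the extended Euclidean algorithm:
547 = 6·90 + 7
90 = 12·7 + 6
7 = 1·6 + 1
6 = 6·1 + 0
gcd(90, 547) = 1, so the inverse exists.
Back-substitute for 1:
1 = 1·7 − 1·6
  = −1·90 + 13·7
  = 13·547 − 79·90
So 90⁻¹ ≡ −79 ≡ 468 (mod 547).

468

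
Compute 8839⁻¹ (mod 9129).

5320

9129 = 1·8839 + 290
8839 = 30·290 + 139
290 = 2·139 + 12
139 = 11·12 + 7
12 = 1·7 + 5
7 = 1·5 + 2
5 = 2·2 + 1
2 = 2·1 + 0
gcd(8839, 9129) = 1, so the inverse exists.
Back-substitute for 1:
1 = 1·5 − 2·2
  = −2·7 + 3·5
  = 3·12 − 5·7
  = −5·139 + 58·12
  = 58·290 − 121·139
  = −121·8839 + 3688·290
  = 3688·9129 − 3809·8839
So 8839⁻¹ ≡ −3809 ≡ 5320 (mod 9129).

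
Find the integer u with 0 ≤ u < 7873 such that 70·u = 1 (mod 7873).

7873 = 112·70 + 33
70 = 2·33 + 4
33 = 8·4 + 1
4 = 4·1 + 0
gcd(70, 7873) = 1, so the inverse exists.
Back-substitute for 1:
1 = 1·33 − 8·4
  = −8·70 + 17·33
  = 17·7873 − 1912·70
So 70⁻¹ ≡ −1912 ≡ 5961 (mod 7873).

5961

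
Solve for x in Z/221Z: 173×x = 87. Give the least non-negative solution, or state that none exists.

12

gcd(173, 221) = 1, so a unique solution mod 221 exists.
173⁻¹ ≡ 23 (mod 221).
x ≡ 23×87 ≡ 12 (mod 221).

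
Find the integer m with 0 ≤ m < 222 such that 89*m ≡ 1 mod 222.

5

222 = 2*89 + 44
89 = 2*44 + 1
44 = 44*1 + 0
gcd(89, 222) = 1, so the inverse exists.
Back-substitute for 1:
1 = 1*89 − 2*44
  = −2*222 + 5*89
So 89⁻¹ ≡ 5 (mod 222).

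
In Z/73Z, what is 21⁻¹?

7

Run the extended Euclidean algorithm:
73 = 3·21 + 10
21 = 2·10 + 1
10 = 10·1 + 0
gcd(21, 73) = 1, so the inverse exists.
Bézout: 1 = −2·73 + 7·21.
So 21⁻¹ ≡ 7 (mod 73).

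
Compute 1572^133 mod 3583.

2

133 in binary is 10000101, i.e. 133 = 128 + 4 + 1.
1572^1 ≡ 1572 (mod 3583)
1572^2 ≡ 1572^2 = 2471184 ≡ 2497 (mod 3583)
1572^4 ≡ 2497^2 = 6235009 ≡ 589 (mod 3583)
1572^8 ≡ 589^2 = 346921 ≡ 2953 (mod 3583)
1572^16 ≡ 2953^2 = 8720209 ≡ 2770 (mod 3583)
1572^32 ≡ 2770^2 = 7672900 ≡ 1697 (mod 3583)
1572^64 ≡ 1697^2 = 2879809 ≡ 2660 (mod 3583)
1572^128 ≡ 2660^2 = 7075600 ≡ 2758 (mod 3583)
1572^133 = 1572^128 × 1572^4 × 1572^1 ≡ 2758 × 589 × 1572 (mod 3583).
Accumulate the product:
2758 × 589 = 1624462 ≡ 1363
1363 × 1572 = 2142636 ≡ 2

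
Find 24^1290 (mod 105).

36

Using repeated squaring:
1290 in binary is 10100001010, i.e. 1290 = 1024 + 256 + 8 + 2.
24^1 ≡ 24 (mod 105)
24^2 ≡ 24^2 = 576 ≡ 51 (mod 105)
24^4 ≡ 51^2 = 2601 ≡ 81 (mod 105)
24^8 ≡ 81^2 = 6561 ≡ 51 (mod 105)
24^16 ≡ 51^2 = 2601 ≡ 81 (mod 105)
24^32 ≡ 81^2 = 6561 ≡ 51 (mod 105)
24^64 ≡ 51^2 = 2601 ≡ 81 (mod 105)
24^128 ≡ 81^2 = 6561 ≡ 51 (mod 105)
24^256 ≡ 51^2 = 2601 ≡ 81 (mod 105)
24^512 ≡ 81^2 = 6561 ≡ 51 (mod 105)
24^1024 ≡ 51^2 = 2601 ≡ 81 (mod 105)
24^1290 = 24^1024 × 24^256 × 24^8 × 24^2 ≡ 81 × 81 × 51 × 51 (mod 105).
Accumulate the product:
81 × 81 = 6561 ≡ 51
51 × 51 = 2601 ≡ 81
81 × 51 = 4131 ≡ 36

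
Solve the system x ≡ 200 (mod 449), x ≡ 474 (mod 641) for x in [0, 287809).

218414

449⁻¹ mod 641: 449*217 ≡ 1 (mod 641), so 449⁻¹ ≡ 217.
x = 200 + 449*((474 − 200)*217 mod 641) = 200 + 449*486 = 218414.
Check: 218414 mod 449 = 200, 218414 mod 641 = 474. ✓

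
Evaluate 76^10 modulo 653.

452

Compute successive squares:
10 in binary is 1010, i.e. 10 = 8 + 2.
76^1 ≡ 76 (mod 653)
76^2 ≡ 76^2 = 5776 ≡ 552 (mod 653)
76^4 ≡ 552^2 = 304704 ≡ 406 (mod 653)
76^8 ≡ 406^2 = 164836 ≡ 280 (mod 653)
76^10 = 76^8 * 76^2 ≡ 280 * 552 (mod 653).
280 * 552 = 154560 ≡ 452 (mod 653).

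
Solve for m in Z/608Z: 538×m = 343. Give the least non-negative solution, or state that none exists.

no solution

gcd(538, 608) = 2, and 2 does not divide 343.
So the congruence has no solution.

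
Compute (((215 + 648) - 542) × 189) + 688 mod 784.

205

215 + 648 = 863 ≡ 79 (mod 784)
79 - 542 = -463 ≡ 321 (mod 784)
321 × 189 = 60669 ≡ 301 (mod 784)
301 + 688 = 989 ≡ 205 (mod 784)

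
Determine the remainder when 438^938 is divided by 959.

646

938 in binary is 1110101010, i.e. 938 = 512 + 256 + 128 + 32 + 8 + 2.
438^1 ≡ 438 (mod 959)
438^2 ≡ 438^2 = 191844 ≡ 44 (mod 959)
438^4 ≡ 44^2 = 1936 ≡ 18 (mod 959)
438^8 ≡ 18^2 = 324 (mod 959)
438^16 ≡ 324^2 = 104976 ≡ 445 (mod 959)
438^32 ≡ 445^2 = 198025 ≡ 471 (mod 959)
438^64 ≡ 471^2 = 221841 ≡ 312 (mod 959)
438^128 ≡ 312^2 = 97344 ≡ 485 (mod 959)
438^256 ≡ 485^2 = 235225 ≡ 270 (mod 959)
438^512 ≡ 270^2 = 72900 ≡ 16 (mod 959)
438^938 = 438^512 × 438^256 × 438^128 × 438^32 × 438^8 × 438^2 ≡ 16 × 270 × 485 × 471 × 324 × 44 (mod 959).
Accumulate the product:
16 × 270 = 4320 ≡ 484
484 × 485 = 234740 ≡ 744
744 × 471 = 350424 ≡ 389
389 × 324 = 126036 ≡ 407
407 × 44 = 17908 ≡ 646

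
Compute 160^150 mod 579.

By square-and-multiply:
160^1 ≡ 160 (mod 579)
160^2 ≡ 160^2 = 25600 ≡ 124 (mod 579)
160^4 ≡ 124^2 = 15376 ≡ 322 (mod 579)
160^8 ≡ 322^2 = 103684 ≡ 43 (mod 579)
160^16 ≡ 43^2 = 1849 ≡ 112 (mod 579)
160^32 ≡ 112^2 = 12544 ≡ 385 (mod 579)
160^64 ≡ 385^2 = 148225 ≡ 1 (mod 579)
160^128 ≡ 1^2 = 1 (mod 579)
160^150 = 160^128 × 160^16 × 160^4 × 160^2 ≡ 1 × 112 × 322 × 124 (mod 579).
Accumulate the product:
1 × 112 = 112
112 × 322 = 36064 ≡ 166
166 × 124 = 20584 ≡ 319

319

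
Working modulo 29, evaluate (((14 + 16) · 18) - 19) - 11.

14 + 16 = 30 ≡ 1 (mod 29)
1 · 18 = 18
18 - 19 = -1 ≡ 28 (mod 29)
28 - 11 = 17

17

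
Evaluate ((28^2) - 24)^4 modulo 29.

20

(28)^2 ≡ 1 (mod 29)
1 - 24 = -23 ≡ 6 (mod 29)
(6)^4 ≡ 20 (mod 29)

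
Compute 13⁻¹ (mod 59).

50

Run the extended Euclidean algorithm:
59 = 4·13 + 7
13 = 1·7 + 6
7 = 1·6 + 1
6 = 6·1 + 0
gcd(13, 59) = 1, so the inverse exists.
Bézout: 1 = 2·59 − 9·13.
So 13⁻¹ ≡ −9 ≡ 50 (mod 59).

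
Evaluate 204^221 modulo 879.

501

Using repeated squaring:
221 in binary is 11011101, i.e. 221 = 128 + 64 + 16 + 8 + 4 + 1.
204^1 ≡ 204 (mod 879)
204^2 ≡ 204^2 = 41616 ≡ 303 (mod 879)
204^4 ≡ 303^2 = 91809 ≡ 393 (mod 879)
204^8 ≡ 393^2 = 154449 ≡ 624 (mod 879)
204^16 ≡ 624^2 = 389376 ≡ 858 (mod 879)
204^32 ≡ 858^2 = 736164 ≡ 441 (mod 879)
204^64 ≡ 441^2 = 194481 ≡ 222 (mod 879)
204^128 ≡ 222^2 = 49284 ≡ 60 (mod 879)
204^221 = 204^128 · 204^64 · 204^16 · 204^8 · 204^4 · 204^1 ≡ 60 · 222 · 858 · 624 · 393 · 204 (mod 879).
Accumulate the product:
60 · 222 = 13320 ≡ 135
135 · 858 = 115830 ≡ 681
681 · 624 = 424944 ≡ 387
387 · 393 = 152091 ≡ 24
24 · 204 = 4896 ≡ 501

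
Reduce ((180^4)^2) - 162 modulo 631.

(180)^4 ≡ 5 (mod 631)
(5)^2 ≡ 25 (mod 631)
25 - 162 = -137 ≡ 494 (mod 631)

494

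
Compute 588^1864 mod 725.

661

By square-and-multiply:
1864 in binary is 11101001000, i.e. 1864 = 1024 + 512 + 256 + 64 + 8.
588^1 ≡ 588 (mod 725)
588^2 ≡ 588^2 = 345744 ≡ 644 (mod 725)
588^4 ≡ 644^2 = 414736 ≡ 36 (mod 725)
588^8 ≡ 36^2 = 1296 ≡ 571 (mod 725)
588^16 ≡ 571^2 = 326041 ≡ 516 (mod 725)
588^32 ≡ 516^2 = 266256 ≡ 181 (mod 725)
588^64 ≡ 181^2 = 32761 ≡ 136 (mod 725)
588^128 ≡ 136^2 = 18496 ≡ 371 (mod 725)
588^256 ≡ 371^2 = 137641 ≡ 616 (mod 725)
588^512 ≡ 616^2 = 379456 ≡ 281 (mod 725)
588^1024 ≡ 281^2 = 78961 ≡ 661 (mod 725)
588^1864 = 588^1024 × 588^512 × 588^256 × 588^64 × 588^8 ≡ 661 × 281 × 616 × 136 × 571 (mod 725).
Accumulate the product:
661 × 281 = 185741 ≡ 141
141 × 616 = 86856 ≡ 581
581 × 136 = 79016 ≡ 716
716 × 571 = 408836 ≡ 661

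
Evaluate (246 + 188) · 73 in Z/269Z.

209

246 + 188 = 434 ≡ 165 (mod 269)
165 · 73 = 12045 ≡ 209 (mod 269)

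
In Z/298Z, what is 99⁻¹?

298 = 3*99 + 1
99 = 99*1 + 0
gcd(99, 298) = 1, so the inverse exists.
Bézout: 1 = 1*298 − 3*99.
So 99⁻¹ ≡ −3 ≡ 295 (mod 298).

295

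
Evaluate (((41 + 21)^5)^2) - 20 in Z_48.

44

41 + 21 = 62 ≡ 14 (mod 48)
(14)^5 ≡ 32 (mod 48)
(32)^2 ≡ 16 (mod 48)
16 - 20 = -4 ≡ 44 (mod 48)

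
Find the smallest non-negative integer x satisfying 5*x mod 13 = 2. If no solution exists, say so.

gcd(5, 13) = 1, so a unique solution mod 13 exists.
5⁻¹ ≡ 8 (mod 13).
x ≡ 8*2 ≡ 3 (mod 13).

3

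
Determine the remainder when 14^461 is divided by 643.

Compute successive squares:
461 in binary is 111001101, i.e. 461 = 256 + 128 + 64 + 8 + 4 + 1.
14^1 ≡ 14 (mod 643)
14^2 ≡ 14^2 = 196 (mod 643)
14^4 ≡ 196^2 = 38416 ≡ 479 (mod 643)
14^8 ≡ 479^2 = 229441 ≡ 533 (mod 643)
14^16 ≡ 533^2 = 284089 ≡ 526 (mod 643)
14^32 ≡ 526^2 = 276676 ≡ 186 (mod 643)
14^64 ≡ 186^2 = 34596 ≡ 517 (mod 643)
14^128 ≡ 517^2 = 267289 ≡ 444 (mod 643)
14^256 ≡ 444^2 = 197136 ≡ 378 (mod 643)
14^461 = 14^256 * 14^128 * 14^64 * 14^8 * 14^4 * 14^1 ≡ 378 * 444 * 517 * 533 * 479 * 14 (mod 643).
Accumulate the product:
378 * 444 = 167832 ≡ 9
9 * 517 = 4653 ≡ 152
152 * 533 = 81016 ≡ 641
641 * 479 = 307039 ≡ 328
328 * 14 = 4592 ≡ 91

91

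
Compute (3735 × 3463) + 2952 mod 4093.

3735 × 3463 = 12934305 ≡ 425 (mod 4093)
425 + 2952 = 3377

3377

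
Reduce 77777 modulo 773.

77777 = 100×773 + 477, so 77777 ≡ 477 (mod 773).

477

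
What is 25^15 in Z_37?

27

By square-and-multiply:
15 in binary is 1111, i.e. 15 = 8 + 4 + 2 + 1.
25^1 ≡ 25 (mod 37)
25^2 ≡ 25^2 = 625 ≡ 33 (mod 37)
25^4 ≡ 33^2 = 1089 ≡ 16 (mod 37)
25^8 ≡ 16^2 = 256 ≡ 34 (mod 37)
25^15 = 25^8 * 25^4 * 25^2 * 25^1 ≡ 34 * 16 * 33 * 25 (mod 37).
Accumulate the product:
34 * 16 = 544 ≡ 26
26 * 33 = 858 ≡ 7
7 * 25 = 175 ≡ 27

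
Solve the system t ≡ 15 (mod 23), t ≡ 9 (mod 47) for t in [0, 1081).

291

23⁻¹ mod 47: 23×45 ≡ 1 (mod 47), so 23⁻¹ ≡ 45.
t = 15 + 23×((9 − 15)×45 mod 47) = 15 + 23×12 = 291.
Check: 291 mod 23 = 15, 291 mod 47 = 9. ✓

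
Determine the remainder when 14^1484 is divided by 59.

By square-and-multiply:
1484 in binary is 10111001100, i.e. 1484 = 1024 + 256 + 128 + 64 + 8 + 4.
14^1 ≡ 14 (mod 59)
14^2 ≡ 14^2 = 196 ≡ 19 (mod 59)
14^4 ≡ 19^2 = 361 ≡ 7 (mod 59)
14^8 ≡ 7^2 = 49 (mod 59)
14^16 ≡ 49^2 = 2401 ≡ 41 (mod 59)
14^32 ≡ 41^2 = 1681 ≡ 29 (mod 59)
14^64 ≡ 29^2 = 841 ≡ 15 (mod 59)
14^128 ≡ 15^2 = 225 ≡ 48 (mod 59)
14^256 ≡ 48^2 = 2304 ≡ 3 (mod 59)
14^512 ≡ 3^2 = 9 (mod 59)
14^1024 ≡ 9^2 = 81 ≡ 22 (mod 59)
14^1484 = 14^1024 · 14^256 · 14^128 · 14^64 · 14^8 · 14^4 ≡ 22 · 3 · 48 · 15 · 49 · 7 (mod 59).
Accumulate the product:
22 · 3 = 66 ≡ 7
7 · 48 = 336 ≡ 41
41 · 15 = 615 ≡ 25
25 · 49 = 1225 ≡ 45
45 · 7 = 315 ≡ 20

20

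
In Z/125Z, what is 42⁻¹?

By the extended Euclidean algorithm:
125 = 2·42 + 41
42 = 1·41 + 1
41 = 41·1 + 0
gcd(42, 125) = 1, so the inverse exists.
Back-substitute for 1:
1 = 1·42 − 1·41
  = −1·125 + 3·42
So 42⁻¹ ≡ 3 (mod 125).

3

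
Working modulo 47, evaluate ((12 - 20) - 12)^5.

12 - 20 = -8 ≡ 39 (mod 47)
39 - 12 = 27
(27)^5 ≡ 42 (mod 47)

42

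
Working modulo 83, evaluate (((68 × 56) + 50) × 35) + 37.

26

68 × 56 = 3808 ≡ 73 (mod 83)
73 + 50 = 123 ≡ 40 (mod 83)
40 × 35 = 1400 ≡ 72 (mod 83)
72 + 37 = 109 ≡ 26 (mod 83)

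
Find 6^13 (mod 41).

24

13 in binary is 1101, i.e. 13 = 8 + 4 + 1.
6^1 ≡ 6 (mod 41)
6^2 ≡ 6^2 = 36 (mod 41)
6^4 ≡ 36^2 = 1296 ≡ 25 (mod 41)
6^8 ≡ 25^2 = 625 ≡ 10 (mod 41)
6^13 = 6^8 * 6^4 * 6^1 ≡ 10 * 25 * 6 (mod 41).
Accumulate the product:
10 * 25 = 250 ≡ 4
4 * 6 = 24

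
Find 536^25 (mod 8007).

128

By square-and-multiply:
536^1 ≡ 536 (mod 8007)
536^2 ≡ 536^2 = 287296 ≡ 7051 (mod 8007)
536^4 ≡ 7051^2 = 49716601 ≡ 1138 (mod 8007)
536^8 ≡ 1138^2 = 1295044 ≡ 5917 (mod 8007)
536^16 ≡ 5917^2 = 35010889 ≡ 4285 (mod 8007)
536^25 = 536^16 · 536^8 · 536^1 ≡ 4285 · 5917 · 536 (mod 8007).
Accumulate the product:
4285 · 5917 = 25354345 ≡ 4183
4183 · 536 = 2242088 ≡ 128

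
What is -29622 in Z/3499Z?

-29622 = -9×3499 + 1869, so -29622 ≡ 1869 (mod 3499).

1869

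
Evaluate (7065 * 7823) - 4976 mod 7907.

2496

7065 * 7823 = 55269495 ≡ 7472 (mod 7907)
7472 - 4976 = 2496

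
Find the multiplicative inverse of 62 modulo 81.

81 = 1×62 + 19
62 = 3×19 + 5
19 = 3×5 + 4
5 = 1×4 + 1
4 = 4×1 + 0
gcd(62, 81) = 1, so the inverse exists.
Back-substitute for 1:
1 = 1×5 − 1×4
  = −1×19 + 4×5
  = 4×62 − 13×19
  = −13×81 + 17×62
So 62⁻¹ ≡ 17 (mod 81).

17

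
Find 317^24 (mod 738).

Compute successive squares:
317^1 ≡ 317 (mod 738)
317^2 ≡ 317^2 = 100489 ≡ 121 (mod 738)
317^4 ≡ 121^2 = 14641 ≡ 619 (mod 738)
317^8 ≡ 619^2 = 383161 ≡ 139 (mod 738)
317^16 ≡ 139^2 = 19321 ≡ 133 (mod 738)
317^24 = 317^16 · 317^8 ≡ 133 · 139 (mod 738).
133 · 139 = 18487 ≡ 37 (mod 738).

37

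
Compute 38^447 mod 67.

447 in binary is 110111111, i.e. 447 = 256 + 128 + 32 + 16 + 8 + 4 + 2 + 1.
38^1 ≡ 38 (mod 67)
38^2 ≡ 38^2 = 1444 ≡ 37 (mod 67)
38^4 ≡ 37^2 = 1369 ≡ 29 (mod 67)
38^8 ≡ 29^2 = 841 ≡ 37 (mod 67)
38^16 ≡ 37^2 = 1369 ≡ 29 (mod 67)
38^32 ≡ 29^2 = 841 ≡ 37 (mod 67)
38^64 ≡ 37^2 = 1369 ≡ 29 (mod 67)
38^128 ≡ 29^2 = 841 ≡ 37 (mod 67)
38^256 ≡ 37^2 = 1369 ≡ 29 (mod 67)
38^447 = 38^256 × 38^128 × 38^32 × 38^16 × 38^8 × 38^4 × 38^2 × 38^1 ≡ 29 × 37 × 37 × 29 × 37 × 29 × 37 × 38 (mod 67).
Accumulate the product:
29 × 37 = 1073 ≡ 1
1 × 37 = 37
37 × 29 = 1073 ≡ 1
1 × 37 = 37
37 × 29 = 1073 ≡ 1
1 × 37 = 37
37 × 38 = 1406 ≡ 66

66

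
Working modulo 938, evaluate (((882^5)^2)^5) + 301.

(882)^5 ≡ 854 (mod 938)
(854)^2 ≡ 490 (mod 938)
(490)^5 ≡ 518 (mod 938)
518 + 301 = 819

819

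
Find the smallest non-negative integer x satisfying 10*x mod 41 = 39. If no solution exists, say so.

gcd(10, 41) = 1, so a unique solution mod 41 exists.
10⁻¹ ≡ 37 (mod 41).
x ≡ 37*39 ≡ 8 (mod 41).

8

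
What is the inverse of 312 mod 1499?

By the extended Euclidean algorithm:
1499 = 4×312 + 251
312 = 1×251 + 61
251 = 4×61 + 7
61 = 8×7 + 5
7 = 1×5 + 2
5 = 2×2 + 1
2 = 2×1 + 0
gcd(312, 1499) = 1, so the inverse exists.
Bézout: 1 = −133×1499 + 639×312.
So 312⁻¹ ≡ 639 (mod 1499).

639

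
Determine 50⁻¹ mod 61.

61 = 1*50 + 11
50 = 4*11 + 6
11 = 1*6 + 5
6 = 1*5 + 1
5 = 5*1 + 0
gcd(50, 61) = 1, so the inverse exists.
Back-substitute for 1:
1 = 1*6 − 1*5
  = −1*11 + 2*6
  = 2*50 − 9*11
  = −9*61 + 11*50
So 50⁻¹ ≡ 11 (mod 61).

11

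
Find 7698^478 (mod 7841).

1631

7698^1 ≡ 7698 (mod 7841)
7698^2 ≡ 7698^2 = 59259204 ≡ 4767 (mod 7841)
7698^4 ≡ 4767^2 = 22724289 ≡ 1071 (mod 7841)
7698^8 ≡ 1071^2 = 1147041 ≡ 2255 (mod 7841)
7698^16 ≡ 2255^2 = 5085025 ≡ 4057 (mod 7841)
7698^32 ≡ 4057^2 = 16459249 ≡ 990 (mod 7841)
7698^64 ≡ 990^2 = 980100 ≡ 7816 (mod 7841)
7698^128 ≡ 7816^2 = 61089856 ≡ 625 (mod 7841)
7698^256 ≡ 625^2 = 390625 ≡ 6416 (mod 7841)
7698^478 = 7698^256 · 7698^128 · 7698^64 · 7698^16 · 7698^8 · 7698^4 · 7698^2 ≡ 6416 · 625 · 7816 · 4057 · 2255 · 1071 · 4767 (mod 7841).
Accumulate the product:
6416 · 625 = 4010000 ≡ 3249
3249 · 7816 = 25394184 ≡ 5026
5026 · 4057 = 20390482 ≡ 3882
3882 · 2255 = 8753910 ≡ 3354
3354 · 1071 = 3592134 ≡ 956
956 · 4767 = 4557252 ≡ 1631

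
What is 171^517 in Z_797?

446

Compute successive squares:
171^1 ≡ 171 (mod 797)
171^2 ≡ 171^2 = 29241 ≡ 549 (mod 797)
171^4 ≡ 549^2 = 301401 ≡ 135 (mod 797)
171^8 ≡ 135^2 = 18225 ≡ 691 (mod 797)
171^16 ≡ 691^2 = 477481 ≡ 78 (mod 797)
171^32 ≡ 78^2 = 6084 ≡ 505 (mod 797)
171^64 ≡ 505^2 = 255025 ≡ 782 (mod 797)
171^128 ≡ 782^2 = 611524 ≡ 225 (mod 797)
171^256 ≡ 225^2 = 50625 ≡ 414 (mod 797)
171^512 ≡ 414^2 = 171396 ≡ 41 (mod 797)
171^517 = 171^512 × 171^4 × 171^1 ≡ 41 × 135 × 171 (mod 797).
Accumulate the product:
41 × 135 = 5535 ≡ 753
753 × 171 = 128763 ≡ 446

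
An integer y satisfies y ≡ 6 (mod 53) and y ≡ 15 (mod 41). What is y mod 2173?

53⁻¹ mod 41: 53*24 ≡ 1 (mod 41), so 53⁻¹ ≡ 24.
y = 6 + 53*((15 − 6)*24 mod 41) = 6 + 53*11 = 589.
Check: 589 mod 53 = 6, 589 mod 41 = 15. ✓

589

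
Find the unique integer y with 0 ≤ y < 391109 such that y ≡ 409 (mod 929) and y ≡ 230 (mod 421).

304192

929⁻¹ mod 421: 929·271 ≡ 1 (mod 421), so 929⁻¹ ≡ 271.
y = 409 + 929·((230 − 409)·271 mod 421) = 409 + 929·327 = 304192.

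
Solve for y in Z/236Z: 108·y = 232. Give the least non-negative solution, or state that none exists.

24

gcd(108, 236) = 4, and 4 | 232, so solutions exist.
Divide through by 4: 27·y mod 59 = 58.
27⁻¹ ≡ 35 (mod 59).
y ≡ 35·58 ≡ 24 (mod 59).
The smallest non-negative solution is y = 24.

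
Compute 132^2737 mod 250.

82

Compute successive squares:
132^1 ≡ 132 (mod 250)
132^2 ≡ 132^2 = 17424 ≡ 174 (mod 250)
132^4 ≡ 174^2 = 30276 ≡ 26 (mod 250)
132^8 ≡ 26^2 = 676 ≡ 176 (mod 250)
132^16 ≡ 176^2 = 30976 ≡ 226 (mod 250)
132^32 ≡ 226^2 = 51076 ≡ 76 (mod 250)
132^64 ≡ 76^2 = 5776 ≡ 26 (mod 250)
132^128 ≡ 26^2 = 676 ≡ 176 (mod 250)
132^256 ≡ 176^2 = 30976 ≡ 226 (mod 250)
132^512 ≡ 226^2 = 51076 ≡ 76 (mod 250)
132^1024 ≡ 76^2 = 5776 ≡ 26 (mod 250)
132^2048 ≡ 26^2 = 676 ≡ 176 (mod 250)
132^2737 = 132^2048 * 132^512 * 132^128 * 132^32 * 132^16 * 132^1 ≡ 176 * 76 * 176 * 76 * 226 * 132 (mod 250).
Accumulate the product:
176 * 76 = 13376 ≡ 126
126 * 176 = 22176 ≡ 176
176 * 76 = 13376 ≡ 126
126 * 226 = 28476 ≡ 226
226 * 132 = 29832 ≡ 82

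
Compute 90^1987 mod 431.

Using repeated squaring:
1987 in binary is 11111000011, i.e. 1987 = 1024 + 512 + 256 + 128 + 64 + 2 + 1.
90^1 ≡ 90 (mod 431)
90^2 ≡ 90^2 = 8100 ≡ 342 (mod 431)
90^4 ≡ 342^2 = 116964 ≡ 163 (mod 431)
90^8 ≡ 163^2 = 26569 ≡ 278 (mod 431)
90^16 ≡ 278^2 = 77284 ≡ 135 (mod 431)
90^32 ≡ 135^2 = 18225 ≡ 123 (mod 431)
90^64 ≡ 123^2 = 15129 ≡ 44 (mod 431)
90^128 ≡ 44^2 = 1936 ≡ 212 (mod 431)
90^256 ≡ 212^2 = 44944 ≡ 120 (mod 431)
90^512 ≡ 120^2 = 14400 ≡ 177 (mod 431)
90^1024 ≡ 177^2 = 31329 ≡ 297 (mod 431)
90^1987 = 90^1024 · 90^512 · 90^256 · 90^128 · 90^64 · 90^2 · 90^1 ≡ 297 · 177 · 120 · 212 · 44 · 342 · 90 (mod 431).
Accumulate the product:
297 · 177 = 52569 ≡ 418
418 · 120 = 50160 ≡ 164
164 · 212 = 34768 ≡ 288
288 · 44 = 12672 ≡ 173
173 · 342 = 59166 ≡ 119
119 · 90 = 10710 ≡ 366

366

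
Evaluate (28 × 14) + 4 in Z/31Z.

24

28 × 14 = 392 ≡ 20 (mod 31)
20 + 4 = 24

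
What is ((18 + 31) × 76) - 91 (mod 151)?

18 + 31 = 49
49 × 76 = 3724 ≡ 100 (mod 151)
100 - 91 = 9

9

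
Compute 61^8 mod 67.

Using repeated squaring:
61^1 ≡ 61 (mod 67)
61^2 ≡ 61^2 = 3721 ≡ 36 (mod 67)
61^4 ≡ 36^2 = 1296 ≡ 23 (mod 67)
61^8 ≡ 23^2 = 529 ≡ 60 (mod 67)
So 61^8 ≡ 60 (mod 67).

60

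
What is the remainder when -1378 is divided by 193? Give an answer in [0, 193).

-1378 = -8*193 + 166, so -1378 ≡ 166 (mod 193).

166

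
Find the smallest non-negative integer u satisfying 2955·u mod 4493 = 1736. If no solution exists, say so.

811

gcd(2955, 4493) = 1, so a unique solution mod 4493 exists.
2955⁻¹ ≡ 1411 (mod 4493).
u ≡ 1411·1736 ≡ 811 (mod 4493).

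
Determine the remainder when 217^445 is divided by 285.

445 in binary is 110111101, i.e. 445 = 256 + 128 + 32 + 16 + 8 + 4 + 1.
217^1 ≡ 217 (mod 285)
217^2 ≡ 217^2 = 47089 ≡ 64 (mod 285)
217^4 ≡ 64^2 = 4096 ≡ 106 (mod 285)
217^8 ≡ 106^2 = 11236 ≡ 121 (mod 285)
217^16 ≡ 121^2 = 14641 ≡ 106 (mod 285)
217^32 ≡ 106^2 = 11236 ≡ 121 (mod 285)
217^64 ≡ 121^2 = 14641 ≡ 106 (mod 285)
217^128 ≡ 106^2 = 11236 ≡ 121 (mod 285)
217^256 ≡ 121^2 = 14641 ≡ 106 (mod 285)
217^445 = 217^256 · 217^128 · 217^32 · 217^16 · 217^8 · 217^4 · 217^1 ≡ 106 · 121 · 121 · 106 · 121 · 106 · 217 (mod 285).
Accumulate the product:
106 · 121 = 12826 ≡ 1
1 · 121 = 121
121 · 106 = 12826 ≡ 1
1 · 121 = 121
121 · 106 = 12826 ≡ 1
1 · 217 = 217

217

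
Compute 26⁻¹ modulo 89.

89 = 3×26 + 11
26 = 2×11 + 4
11 = 2×4 + 3
4 = 1×3 + 1
3 = 3×1 + 0
gcd(26, 89) = 1, so the inverse exists.
Back-substitute for 1:
1 = 1×4 − 1×3
  = −1×11 + 3×4
  = 3×26 − 7×11
  = −7×89 + 24×26
So 26⁻¹ ≡ 24 (mod 89).

24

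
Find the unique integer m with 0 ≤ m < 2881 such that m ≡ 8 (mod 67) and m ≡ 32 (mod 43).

67⁻¹ mod 43: 67·9 ≡ 1 (mod 43), so 67⁻¹ ≡ 9.
m = 8 + 67·((32 − 8)·9 mod 43) = 8 + 67·1 = 75.
Check: 75 mod 67 = 8, 75 mod 43 = 32. ✓

75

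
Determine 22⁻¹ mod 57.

13

Run the extended Euclidean algorithm:
57 = 2·22 + 13
22 = 1·13 + 9
13 = 1·9 + 4
9 = 2·4 + 1
4 = 4·1 + 0
gcd(22, 57) = 1, so the inverse exists.
Back-substitute for 1:
1 = 1·9 − 2·4
  = −2·13 + 3·9
  = 3·22 − 5·13
  = −5·57 + 13·22
So 22⁻¹ ≡ 13 (mod 57).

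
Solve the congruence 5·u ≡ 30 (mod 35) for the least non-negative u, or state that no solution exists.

gcd(5, 35) = 5, and 5 | 30, so solutions exist.
Divide through by 5: 1·u = 6 (mod 7).
1⁻¹ ≡ 1 (mod 7).
u ≡ 1·6 ≡ 6 (mod 7).
The smallest non-negative solution is u = 6.

6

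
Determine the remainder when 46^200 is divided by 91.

200 in binary is 11001000, i.e. 200 = 128 + 64 + 8.
46^1 ≡ 46 (mod 91)
46^2 ≡ 46^2 = 2116 ≡ 23 (mod 91)
46^4 ≡ 23^2 = 529 ≡ 74 (mod 91)
46^8 ≡ 74^2 = 5476 ≡ 16 (mod 91)
46^16 ≡ 16^2 = 256 ≡ 74 (mod 91)
46^32 ≡ 74^2 = 5476 ≡ 16 (mod 91)
46^64 ≡ 16^2 = 256 ≡ 74 (mod 91)
46^128 ≡ 74^2 = 5476 ≡ 16 (mod 91)
46^200 = 46^128 × 46^64 × 46^8 ≡ 16 × 74 × 16 (mod 91).
Accumulate the product:
16 × 74 = 1184 ≡ 1
1 × 16 = 16

16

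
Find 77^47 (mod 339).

278

Using repeated squaring:
47 in binary is 101111, i.e. 47 = 32 + 8 + 4 + 2 + 1.
77^1 ≡ 77 (mod 339)
77^2 ≡ 77^2 = 5929 ≡ 166 (mod 339)
77^4 ≡ 166^2 = 27556 ≡ 97 (mod 339)
77^8 ≡ 97^2 = 9409 ≡ 256 (mod 339)
77^16 ≡ 256^2 = 65536 ≡ 109 (mod 339)
77^32 ≡ 109^2 = 11881 ≡ 16 (mod 339)
77^47 = 77^32 * 77^8 * 77^4 * 77^2 * 77^1 ≡ 16 * 256 * 97 * 166 * 77 (mod 339).
Accumulate the product:
16 * 256 = 4096 ≡ 28
28 * 97 = 2716 ≡ 4
4 * 166 = 664 ≡ 325
325 * 77 = 25025 ≡ 278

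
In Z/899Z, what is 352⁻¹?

Run the extended Euclidean algorithm:
899 = 2*352 + 195
352 = 1*195 + 157
195 = 1*157 + 38
157 = 4*38 + 5
38 = 7*5 + 3
5 = 1*3 + 2
3 = 1*2 + 1
2 = 2*1 + 0
gcd(352, 899) = 1, so the inverse exists.
Bézout: 1 = 139*899 − 355*352.
So 352⁻¹ ≡ −355 ≡ 544 (mod 899).

544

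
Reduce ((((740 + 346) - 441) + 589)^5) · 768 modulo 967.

175

740 + 346 = 1086 ≡ 119 (mod 967)
119 - 441 = -322 ≡ 645 (mod 967)
645 + 589 = 1234 ≡ 267 (mod 967)
(267)^5 ≡ 694 (mod 967)
694 · 768 = 532992 ≡ 175 (mod 967)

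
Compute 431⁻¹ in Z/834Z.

834 = 1*431 + 403
431 = 1*403 + 28
403 = 14*28 + 11
28 = 2*11 + 6
11 = 1*6 + 5
6 = 1*5 + 1
5 = 5*1 + 0
gcd(431, 834) = 1, so the inverse exists.
Bézout: 1 = −77*834 + 149*431.
So 431⁻¹ ≡ 149 (mod 834).

149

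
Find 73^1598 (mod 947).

Compute successive squares:
73^1 ≡ 73 (mod 947)
73^2 ≡ 73^2 = 5329 ≡ 594 (mod 947)
73^4 ≡ 594^2 = 352836 ≡ 552 (mod 947)
73^8 ≡ 552^2 = 304704 ≡ 717 (mod 947)
73^16 ≡ 717^2 = 514089 ≡ 815 (mod 947)
73^32 ≡ 815^2 = 664225 ≡ 378 (mod 947)
73^64 ≡ 378^2 = 142884 ≡ 834 (mod 947)
73^128 ≡ 834^2 = 695556 ≡ 458 (mod 947)
73^256 ≡ 458^2 = 209764 ≡ 477 (mod 947)
73^512 ≡ 477^2 = 227529 ≡ 249 (mod 947)
73^1024 ≡ 249^2 = 62001 ≡ 446 (mod 947)
73^1598 = 73^1024 * 73^512 * 73^32 * 73^16 * 73^8 * 73^4 * 73^2 ≡ 446 * 249 * 378 * 815 * 717 * 552 * 594 (mod 947).
Accumulate the product:
446 * 249 = 111054 ≡ 255
255 * 378 = 96390 ≡ 743
743 * 815 = 605545 ≡ 412
412 * 717 = 295404 ≡ 887
887 * 552 = 489624 ≡ 25
25 * 594 = 14850 ≡ 645

645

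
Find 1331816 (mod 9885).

7226

1331816 = 134×9885 + 7226, so 1331816 ≡ 7226 (mod 9885).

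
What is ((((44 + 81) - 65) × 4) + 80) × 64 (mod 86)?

12

44 + 81 = 125 ≡ 39 (mod 86)
39 - 65 = -26 ≡ 60 (mod 86)
60 × 4 = 240 ≡ 68 (mod 86)
68 + 80 = 148 ≡ 62 (mod 86)
62 × 64 = 3968 ≡ 12 (mod 86)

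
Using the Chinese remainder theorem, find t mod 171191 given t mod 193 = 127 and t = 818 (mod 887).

193⁻¹ mod 887: 193×671 ≡ 1 (mod 887), so 193⁻¹ ≡ 671.
t = 127 + 193×((818 − 127)×671 mod 887) = 127 + 193×647 = 124998.

124998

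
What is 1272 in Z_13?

11

1272 = 97·13 + 11, so 1272 ≡ 11 (mod 13).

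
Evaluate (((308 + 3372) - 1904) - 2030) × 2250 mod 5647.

4494

308 + 3372 = 3680
3680 - 1904 = 1776
1776 - 2030 = -254 ≡ 5393 (mod 5647)
5393 × 2250 = 12134250 ≡ 4494 (mod 5647)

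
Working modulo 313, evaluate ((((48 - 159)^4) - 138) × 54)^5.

214

48 - 159 = -111 ≡ 202 (mod 313)
(202)^4 ≡ 163 (mod 313)
163 - 138 = 25
25 × 54 = 1350 ≡ 98 (mod 313)
(98)^5 ≡ 214 (mod 313)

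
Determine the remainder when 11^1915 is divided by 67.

Using repeated squaring:
11^1 ≡ 11 (mod 67)
11^2 ≡ 11^2 = 121 ≡ 54 (mod 67)
11^4 ≡ 54^2 = 2916 ≡ 35 (mod 67)
11^8 ≡ 35^2 = 1225 ≡ 19 (mod 67)
11^16 ≡ 19^2 = 361 ≡ 26 (mod 67)
11^32 ≡ 26^2 = 676 ≡ 6 (mod 67)
11^64 ≡ 6^2 = 36 (mod 67)
11^128 ≡ 36^2 = 1296 ≡ 23 (mod 67)
11^256 ≡ 23^2 = 529 ≡ 60 (mod 67)
11^512 ≡ 60^2 = 3600 ≡ 49 (mod 67)
11^1024 ≡ 49^2 = 2401 ≡ 56 (mod 67)
11^1915 = 11^1024 · 11^512 · 11^256 · 11^64 · 11^32 · 11^16 · 11^8 · 11^2 · 11^1 ≡ 56 · 49 · 60 · 36 · 6 · 26 · 19 · 54 · 11 (mod 67).
Accumulate the product:
56 · 49 = 2744 ≡ 64
64 · 60 = 3840 ≡ 21
21 · 36 = 756 ≡ 19
19 · 6 = 114 ≡ 47
47 · 26 = 1222 ≡ 16
16 · 19 = 304 ≡ 36
36 · 54 = 1944 ≡ 1
1 · 11 = 11

11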